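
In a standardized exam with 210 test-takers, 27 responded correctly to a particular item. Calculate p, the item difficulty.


Item difficulty p = number correct / total examinees
p = 27 / 210
p = 0.1286

0.1286


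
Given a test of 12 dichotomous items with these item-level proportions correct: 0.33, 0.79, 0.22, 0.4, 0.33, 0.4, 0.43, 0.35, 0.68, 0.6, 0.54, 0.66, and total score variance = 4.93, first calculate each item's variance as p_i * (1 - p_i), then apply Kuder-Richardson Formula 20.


For each item, compute p_i * q_i:
  Item 1: 0.33 * 0.67 = 0.2211
  Item 2: 0.79 * 0.21 = 0.1659
  Item 3: 0.22 * 0.78 = 0.1716
  Item 4: 0.4 * 0.6 = 0.24
  Item 5: 0.33 * 0.67 = 0.2211
  Item 6: 0.4 * 0.6 = 0.24
  Item 7: 0.43 * 0.57 = 0.2451
  Item 8: 0.35 * 0.65 = 0.2275
  Item 9: 0.68 * 0.32 = 0.2176
  Item 10: 0.6 * 0.4 = 0.24
  Item 11: 0.54 * 0.46 = 0.2484
  Item 12: 0.66 * 0.34 = 0.2244
Sum(p_i * q_i) = 0.2211 + 0.1659 + 0.1716 + 0.24 + 0.2211 + 0.24 + 0.2451 + 0.2275 + 0.2176 + 0.24 + 0.2484 + 0.2244 = 2.6627
KR-20 = (k/(k-1)) * (1 - Sum(p_i*q_i) / Var_total)
= (12/11) * (1 - 2.6627/4.93)
= 1.0909 * 0.4599
KR-20 = 0.5017

0.5017


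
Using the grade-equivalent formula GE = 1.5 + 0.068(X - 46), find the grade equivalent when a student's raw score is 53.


raw - median = 53 - 46 = 7
slope * diff = 0.068 * 7 = 0.476
GE = 1.5 + 0.476
GE = 1.976

1.976


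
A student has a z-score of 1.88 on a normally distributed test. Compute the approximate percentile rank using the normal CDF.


CDF(z) = 0.5 * (1 + erf(z/sqrt(2)))
erf(1.3294) = 0.9399
CDF = 0.9699
Percentile rank = 0.9699 * 100 = 96.99

96.99


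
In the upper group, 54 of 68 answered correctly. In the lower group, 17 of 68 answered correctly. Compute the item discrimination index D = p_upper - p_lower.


p_upper = 54/68 = 0.7941
p_lower = 17/68 = 0.25
D = 0.7941 - 0.25 = 0.5441

0.5441


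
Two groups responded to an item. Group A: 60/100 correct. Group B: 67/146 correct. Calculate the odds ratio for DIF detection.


Odds_A = 60/40 = 1.5
Odds_B = 67/79 = 0.8481
OR = Odds_A / Odds_B = 1.5 / 0.8481
Exactly, OR = (60 * 79) / (40 * 67) = 4740 / 2680
OR = 1.7687

1.7687


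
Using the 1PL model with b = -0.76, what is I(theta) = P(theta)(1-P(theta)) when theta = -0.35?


P = 1/(1+exp(-(-0.35--0.76))) = 0.6011
I = P*(1-P) = 0.6011 * 0.3989
I = 0.2398

0.2398


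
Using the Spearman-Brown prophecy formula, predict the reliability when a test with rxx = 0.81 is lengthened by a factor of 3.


r_new = (n * rxx) / (1 + (n-1) * rxx)
r_new = (3 * 0.81) / (1 + 2 * 0.81)
r_new = 2.43 / 2.62
r_new = 0.9275

0.9275


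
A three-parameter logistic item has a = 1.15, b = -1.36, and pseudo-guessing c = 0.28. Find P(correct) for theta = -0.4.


logit = 1.15*(-0.4 - -1.36) = 1.104
P* = 1/(1 + exp(-1.104)) = 0.751
P = 0.28 + (1 - 0.28) * 0.751
P = 0.8207

0.8207


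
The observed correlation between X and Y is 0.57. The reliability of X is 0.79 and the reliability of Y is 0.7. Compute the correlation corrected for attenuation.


r_corrected = rxy / sqrt(rxx * ryy)
= 0.57 / sqrt(0.79 * 0.7)
= 0.57 / sqrt(0.553)
= 0.57 / 0.74364
r_corrected = 0.7665

0.7665


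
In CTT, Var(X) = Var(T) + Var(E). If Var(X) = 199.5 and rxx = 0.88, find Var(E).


var_true = rxx * var_obs = 0.88 * 199.5 = 175.56
var_error = var_obs - var_true
var_error = 199.5 - 175.56
var_error = 23.94

23.94


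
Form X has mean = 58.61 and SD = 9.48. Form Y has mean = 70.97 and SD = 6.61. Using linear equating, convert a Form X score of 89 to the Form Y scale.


slope = SD_Y / SD_X = 6.61 / 9.48 ~ 0.6973
intercept = mean_Y - slope * mean_X = 70.97 - (6.61 / 9.48) * 58.61 ~ 30.1037
Y = slope * X + intercept. To avoid rounding drift from the rounded slope/intercept, evaluate the equivalent form Y = mean_Y + SD_Y * (X - mean_X) / SD_X at full precision:
Y = 70.97 + 6.61 * (89 - 58.61) / 9.48
Y = 70.97 + 6.61 * 30.39 / 9.48
Y = 70.97 + 200.8779 / 9.48
Y = 70.97 + 21.1897
Y = 92.1597

92.1597


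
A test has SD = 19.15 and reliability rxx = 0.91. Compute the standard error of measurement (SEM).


SEM = SD * sqrt(1 - rxx)
SEM = 19.15 * sqrt(1 - 0.91)
SEM = 19.15 * sqrt(0.09) = 19.15 * 0.3
SEM = 5.745

5.745


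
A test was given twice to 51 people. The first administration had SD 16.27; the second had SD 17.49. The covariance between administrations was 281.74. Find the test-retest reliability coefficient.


r = cov(X,Y) / (SD_X * SD_Y)
r = 281.74 / (16.27 * 17.49)
r = 281.74 / 284.5623
r = 0.9901

0.9901


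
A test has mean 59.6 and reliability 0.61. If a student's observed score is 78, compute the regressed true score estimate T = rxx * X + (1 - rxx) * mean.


T_est = rxx * X + (1 - rxx) * mean
T_est = 0.61 * 78 + 0.39 * 59.6
T_est = 47.58 + 23.244
T_est = 70.824

70.824


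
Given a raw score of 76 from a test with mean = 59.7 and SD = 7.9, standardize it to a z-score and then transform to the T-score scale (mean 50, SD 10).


z = (X - mean) / SD = (76 - 59.7) / 7.9
z = 16.3 / 7.9
z = 2.0633
T-score = T = 50 + 10z
Carry z at full precision (z = 16.3 / 7.9) into the conversion:
T-score = 50 + 10 * (16.3 / 7.9) = 50 + 163 / 7.9
T-score = 50 + 20.6329
T-score = 70.6329

70.6329


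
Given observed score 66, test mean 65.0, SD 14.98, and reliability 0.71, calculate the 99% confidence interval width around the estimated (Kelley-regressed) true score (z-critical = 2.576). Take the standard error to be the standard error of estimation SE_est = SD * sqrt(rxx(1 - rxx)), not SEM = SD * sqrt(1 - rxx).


True score estimate = 0.71*66 + 0.29*65.0 = 65.71
SE_est = SD * sqrt(rxx * (1 - rxx)) = 14.98 * sqrt(0.71 * 0.29) = 14.98 * sqrt(0.2059) = 6.797356
CI = T_est +/- z * SE_est, so width = 2 * z * SE_est = 2 * 2.576 * 6.797356
Width = 35.02

35.02


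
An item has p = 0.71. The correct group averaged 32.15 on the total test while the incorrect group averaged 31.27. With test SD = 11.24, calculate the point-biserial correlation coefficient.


q = 1 - p = 0.29
rpb = ((M1 - M0) / SD) * sqrt(p * q)
rpb = ((32.15 - 31.27) / 11.24) * sqrt(0.71 * 0.29)
rpb = 0.0355

0.0355


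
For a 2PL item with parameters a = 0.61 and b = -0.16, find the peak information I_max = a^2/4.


For 2PL, max info at theta = b = -0.16
I_max = a^2 / 4 = 0.61^2 / 4
= 0.3721 / 4
I_max = 0.093

0.093


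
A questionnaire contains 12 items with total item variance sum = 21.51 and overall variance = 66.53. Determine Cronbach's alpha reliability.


alpha = (k/(k-1)) * (1 - sum(si^2)/s_total^2)
= (12/11) * (1 - 21.51/66.53)
alpha = 0.7382

0.7382


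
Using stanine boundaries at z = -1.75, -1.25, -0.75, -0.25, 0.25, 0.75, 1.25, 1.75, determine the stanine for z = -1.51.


Stanine boundaries: [-1.75, -1.25, -0.75, -0.25, 0.25, 0.75, 1.25, 1.75]
z = -1.51
Check each boundary:
  z >= -1.75 -> could be stanine 2
  z < -1.25
  z < -0.75
  z < -0.25
  z < 0.25
  z < 0.75
  z < 1.25
  z < 1.75
Highest qualifying boundary gives stanine = 2

2


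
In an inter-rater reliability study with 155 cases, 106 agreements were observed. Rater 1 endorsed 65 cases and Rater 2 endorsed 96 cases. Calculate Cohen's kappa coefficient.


P_o = 106/155 = 0.683871
P_e = (65*96 + 90*59) / 24025 = 0.480749
kappa = (P_o - P_e) / (1 - P_e)
kappa = (0.683871 - 0.480749) / (1 - 0.480749)
kappa = 0.3912

0.3912


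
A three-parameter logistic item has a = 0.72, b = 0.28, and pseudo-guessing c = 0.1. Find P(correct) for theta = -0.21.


logit = 0.72*(-0.21 - 0.28) = -0.3528
P* = 1/(1 + exp(--0.3528)) = 0.4127
P = 0.1 + (1 - 0.1) * 0.4127
P = 0.4714

0.4714


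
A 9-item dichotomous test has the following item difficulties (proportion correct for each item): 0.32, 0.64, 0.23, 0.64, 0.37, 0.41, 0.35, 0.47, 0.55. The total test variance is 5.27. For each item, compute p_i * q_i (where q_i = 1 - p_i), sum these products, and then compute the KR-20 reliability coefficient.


For each item, compute p_i * q_i:
  Item 1: 0.32 * 0.68 = 0.2176
  Item 2: 0.64 * 0.36 = 0.2304
  Item 3: 0.23 * 0.77 = 0.1771
  Item 4: 0.64 * 0.36 = 0.2304
  Item 5: 0.37 * 0.63 = 0.2331
  Item 6: 0.41 * 0.59 = 0.2419
  Item 7: 0.35 * 0.65 = 0.2275
  Item 8: 0.47 * 0.53 = 0.2491
  Item 9: 0.55 * 0.45 = 0.2475
Sum(p_i * q_i) = 0.2176 + 0.2304 + 0.1771 + 0.2304 + 0.2331 + 0.2419 + 0.2275 + 0.2491 + 0.2475 = 2.0546
KR-20 = (k/(k-1)) * (1 - Sum(p_i*q_i) / Var_total)
= (9/8) * (1 - 2.0546/5.27)
= 1.125 * 0.6101
KR-20 = 0.6864

0.6864


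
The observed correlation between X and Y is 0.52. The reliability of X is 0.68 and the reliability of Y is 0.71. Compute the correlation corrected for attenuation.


r_corrected = rxy / sqrt(rxx * ryy)
= 0.52 / sqrt(0.68 * 0.71)
= 0.52 / sqrt(0.4828)
= 0.52 / 0.694838
r_corrected = 0.7484

0.7484


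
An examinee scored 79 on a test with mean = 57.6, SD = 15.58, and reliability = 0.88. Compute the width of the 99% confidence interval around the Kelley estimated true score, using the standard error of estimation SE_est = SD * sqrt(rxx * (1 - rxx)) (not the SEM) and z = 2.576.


True score estimate = 0.88*79 + 0.12*57.6 = 76.432
SE_est = SD * sqrt(rxx * (1 - rxx)) = 15.58 * sqrt(0.88 * 0.12) = 15.58 * sqrt(0.1056) = 5.062901
CI = T_est +/- z * SE_est, so width = 2 * z * SE_est = 2 * 2.576 * 5.062901
Width = 26.0841

26.0841


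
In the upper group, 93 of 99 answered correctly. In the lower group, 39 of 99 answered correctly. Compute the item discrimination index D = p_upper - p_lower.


p_upper = 93/99 = 0.9394
p_lower = 39/99 = 0.3939
D = 0.9394 - 0.3939 = 0.5455

0.5455


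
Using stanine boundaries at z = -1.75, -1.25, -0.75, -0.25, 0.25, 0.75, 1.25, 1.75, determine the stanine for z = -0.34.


Stanine boundaries: [-1.75, -1.25, -0.75, -0.25, 0.25, 0.75, 1.25, 1.75]
z = -0.34
Check each boundary:
  z >= -1.75 -> could be stanine 2
  z >= -1.25 -> could be stanine 3
  z >= -0.75 -> could be stanine 4
  z < -0.25
  z < 0.25
  z < 0.75
  z < 1.25
  z < 1.75
Highest qualifying boundary gives stanine = 4

4


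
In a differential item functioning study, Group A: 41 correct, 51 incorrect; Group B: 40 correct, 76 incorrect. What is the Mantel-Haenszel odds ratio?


Odds_A = 41/51 = 0.8039
Odds_B = 40/76 = 0.5263
OR = Odds_A / Odds_B = 0.8039 / 0.5263
Exactly, OR = (41 * 76) / (51 * 40) = 3116 / 2040
OR = 1.5275

1.5275


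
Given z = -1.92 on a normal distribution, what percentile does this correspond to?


CDF(z) = 0.5 * (1 + erf(z/sqrt(2)))
erf(-1.3576) = -0.9451
CDF = 0.0274
Percentile rank = 0.0274 * 100 = 2.74

2.74


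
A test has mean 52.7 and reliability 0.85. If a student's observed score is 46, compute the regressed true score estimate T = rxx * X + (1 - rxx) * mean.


T_est = rxx * X + (1 - rxx) * mean
T_est = 0.85 * 46 + 0.15 * 52.7
T_est = 39.1 + 7.905
T_est = 47.005

47.005


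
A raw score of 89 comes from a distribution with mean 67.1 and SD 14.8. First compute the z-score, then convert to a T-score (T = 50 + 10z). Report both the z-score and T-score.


z = (X - mean) / SD = (89 - 67.1) / 14.8
z = 21.9 / 14.8
z = 1.4797
T-score = T = 50 + 10z
Carry z at full precision (z = 21.9 / 14.8) into the conversion:
T-score = 50 + 10 * (21.9 / 14.8) = 50 + 219 / 14.8
T-score = 50 + 14.7973
T-score = 64.7973

64.7973


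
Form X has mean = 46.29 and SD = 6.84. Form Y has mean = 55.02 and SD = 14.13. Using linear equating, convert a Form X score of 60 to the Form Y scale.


slope = SD_Y / SD_X = 14.13 / 6.84 ~ 2.0658
intercept = mean_Y - slope * mean_X = 55.02 - (14.13 / 6.84) * 46.29 ~ -40.6054
Y = slope * X + intercept. To avoid rounding drift from the rounded slope/intercept, evaluate the equivalent form Y = mean_Y + SD_Y * (X - mean_X) / SD_X at full precision:
Y = 55.02 + 14.13 * (60 - 46.29) / 6.84
Y = 55.02 + 14.13 * 13.71 / 6.84
Y = 55.02 + 193.7223 / 6.84
Y = 55.02 + 28.322
Y = 83.342

83.342


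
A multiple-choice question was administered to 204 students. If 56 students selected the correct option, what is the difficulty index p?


Item difficulty p = number correct / total examinees
p = 56 / 204
p = 0.2745

0.2745


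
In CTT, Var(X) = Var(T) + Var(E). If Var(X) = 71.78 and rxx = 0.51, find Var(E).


var_true = rxx * var_obs = 0.51 * 71.78 = 36.6078
var_error = var_obs - var_true
var_error = 71.78 - 36.6078
var_error = 35.1722

35.1722


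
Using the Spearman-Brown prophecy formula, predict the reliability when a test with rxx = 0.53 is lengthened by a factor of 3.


r_new = (n * rxx) / (1 + (n-1) * rxx)
r_new = (3 * 0.53) / (1 + 2 * 0.53)
r_new = 1.59 / 2.06
r_new = 0.7718

0.7718


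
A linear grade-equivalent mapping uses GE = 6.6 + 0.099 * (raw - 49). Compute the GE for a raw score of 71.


raw - median = 71 - 49 = 22
slope * diff = 0.099 * 22 = 2.178
GE = 6.6 + 2.178
GE = 8.778

8.778


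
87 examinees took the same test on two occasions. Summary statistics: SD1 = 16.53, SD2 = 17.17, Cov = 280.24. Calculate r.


r = cov(X,Y) / (SD_X * SD_Y)
r = 280.24 / (16.53 * 17.17)
r = 280.24 / 283.8201
r = 0.9874

0.9874


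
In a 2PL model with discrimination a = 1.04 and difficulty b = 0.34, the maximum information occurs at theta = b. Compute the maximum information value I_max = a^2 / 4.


For 2PL, max info at theta = b = 0.34
I_max = a^2 / 4 = 1.04^2 / 4
= 1.0816 / 4
I_max = 0.2704

0.2704


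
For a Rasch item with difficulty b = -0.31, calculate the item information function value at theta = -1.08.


P = 1/(1+exp(-(-1.08--0.31))) = 0.3165
I = P*(1-P) = 0.3165 * 0.6835
I = 0.2163

0.2163


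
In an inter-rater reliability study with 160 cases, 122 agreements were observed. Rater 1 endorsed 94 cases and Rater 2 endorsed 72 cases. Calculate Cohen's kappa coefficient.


P_o = 122/160 = 0.7625
P_e = (94*72 + 66*88) / 25600 = 0.49125
kappa = (P_o - P_e) / (1 - P_e)
kappa = (0.7625 - 0.49125) / (1 - 0.49125)
kappa = 0.5332

0.5332


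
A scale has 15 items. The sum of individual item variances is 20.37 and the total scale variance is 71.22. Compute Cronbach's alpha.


alpha = (k/(k-1)) * (1 - sum(si^2)/s_total^2)
= (15/14) * (1 - 20.37/71.22)
alpha = 0.765

0.765


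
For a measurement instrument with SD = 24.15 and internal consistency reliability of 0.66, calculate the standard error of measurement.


SEM = SD * sqrt(1 - rxx)
SEM = 24.15 * sqrt(1 - 0.66)
SEM = 24.15 * sqrt(0.34) = 24.15 * 0.583095
SEM = 14.0817

14.0817


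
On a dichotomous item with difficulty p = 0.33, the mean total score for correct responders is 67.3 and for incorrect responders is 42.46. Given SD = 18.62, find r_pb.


q = 1 - p = 0.67
rpb = ((M1 - M0) / SD) * sqrt(p * q)
rpb = ((67.3 - 42.46) / 18.62) * sqrt(0.33 * 0.67)
rpb = 0.6273

0.6273


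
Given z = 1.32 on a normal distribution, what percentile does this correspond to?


CDF(z) = 0.5 * (1 + erf(z/sqrt(2)))
erf(0.9334) = 0.8132
CDF = 0.9066
Percentile rank = 0.9066 * 100 = 90.66

90.66


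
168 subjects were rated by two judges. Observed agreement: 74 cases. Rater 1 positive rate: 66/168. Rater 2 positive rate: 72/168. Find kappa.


P_o = 74/168 = 0.440476
P_e = (66*72 + 102*96) / 28224 = 0.515306
kappa = (P_o - P_e) / (1 - P_e)
kappa = (0.440476 - 0.515306) / (1 - 0.515306)
kappa = -0.1544

-0.1544


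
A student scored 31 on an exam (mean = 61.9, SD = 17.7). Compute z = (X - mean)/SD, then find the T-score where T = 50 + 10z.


z = (X - mean) / SD = (31 - 61.9) / 17.7
z = -30.9 / 17.7
z = -1.7458
T-score = T = 50 + 10z
Carry z at full precision (z = -30.9 / 17.7) into the conversion:
T-score = 50 + 10 * (-30.9 / 17.7) = 50 + -309 / 17.7
T-score = 50 + -17.4576
T-score = 32.5424

32.5424


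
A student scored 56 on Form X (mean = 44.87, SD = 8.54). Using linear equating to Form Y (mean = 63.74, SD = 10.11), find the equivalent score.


slope = SD_Y / SD_X = 10.11 / 8.54 ~ 1.1838
intercept = mean_Y - slope * mean_X = 63.74 - (10.11 / 8.54) * 44.87 ~ 10.6211
Y = slope * X + intercept. To avoid rounding drift from the rounded slope/intercept, evaluate the equivalent form Y = mean_Y + SD_Y * (X - mean_X) / SD_X at full precision:
Y = 63.74 + 10.11 * (56 - 44.87) / 8.54
Y = 63.74 + 10.11 * 11.13 / 8.54
Y = 63.74 + 112.5243 / 8.54
Y = 63.74 + 13.1761
Y = 76.9161

76.9161


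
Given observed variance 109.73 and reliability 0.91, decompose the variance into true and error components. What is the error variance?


var_true = rxx * var_obs = 0.91 * 109.73 = 99.8543
var_error = var_obs - var_true
var_error = 109.73 - 99.8543
var_error = 9.8757

9.8757


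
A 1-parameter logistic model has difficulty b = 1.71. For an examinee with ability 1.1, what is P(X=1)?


theta - b = 1.1 - 1.71 = -0.61
exp(-(theta - b)) = exp(0.61) = 1.8404
P = 1 / (1 + 1.8404)
P = 0.3521

0.3521


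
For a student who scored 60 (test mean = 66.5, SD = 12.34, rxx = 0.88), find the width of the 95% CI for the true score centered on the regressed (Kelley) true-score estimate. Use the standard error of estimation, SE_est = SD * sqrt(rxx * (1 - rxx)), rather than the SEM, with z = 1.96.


True score estimate = 0.88*60 + 0.12*66.5 = 60.78
SE_est = SD * sqrt(rxx * (1 - rxx)) = 12.34 * sqrt(0.88 * 0.12) = 12.34 * sqrt(0.1056) = 4.010025
CI = T_est +/- z * SE_est, so width = 2 * z * SE_est = 2 * 1.96 * 4.010025
Width = 15.7193

15.7193


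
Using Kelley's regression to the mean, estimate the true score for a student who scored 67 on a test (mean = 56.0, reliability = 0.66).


T_est = rxx * X + (1 - rxx) * mean
T_est = 0.66 * 67 + 0.34 * 56.0
T_est = 44.22 + 19.04
T_est = 63.26

63.26


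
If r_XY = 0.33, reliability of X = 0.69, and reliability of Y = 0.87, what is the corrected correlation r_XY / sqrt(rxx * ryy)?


r_corrected = rxy / sqrt(rxx * ryy)
= 0.33 / sqrt(0.69 * 0.87)
= 0.33 / sqrt(0.6003)
= 0.33 / 0.77479
r_corrected = 0.4259

0.4259


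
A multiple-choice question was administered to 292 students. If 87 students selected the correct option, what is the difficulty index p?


Item difficulty p = number correct / total examinees
p = 87 / 292
p = 0.2979

0.2979


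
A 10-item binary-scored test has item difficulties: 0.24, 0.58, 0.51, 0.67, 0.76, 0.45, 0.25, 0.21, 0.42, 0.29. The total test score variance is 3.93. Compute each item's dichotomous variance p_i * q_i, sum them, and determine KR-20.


For each item, compute p_i * q_i:
  Item 1: 0.24 * 0.76 = 0.1824
  Item 2: 0.58 * 0.42 = 0.2436
  Item 3: 0.51 * 0.49 = 0.2499
  Item 4: 0.67 * 0.33 = 0.2211
  Item 5: 0.76 * 0.24 = 0.1824
  Item 6: 0.45 * 0.55 = 0.2475
  Item 7: 0.25 * 0.75 = 0.1875
  Item 8: 0.21 * 0.79 = 0.1659
  Item 9: 0.42 * 0.58 = 0.2436
  Item 10: 0.29 * 0.71 = 0.2059
Sum(p_i * q_i) = 0.1824 + 0.2436 + 0.2499 + 0.2211 + 0.1824 + 0.2475 + 0.1875 + 0.1659 + 0.2436 + 0.2059 = 2.1298
KR-20 = (k/(k-1)) * (1 - Sum(p_i*q_i) / Var_total)
= (10/9) * (1 - 2.1298/3.93)
= 1.1111 * 0.4581
KR-20 = 0.509

0.509


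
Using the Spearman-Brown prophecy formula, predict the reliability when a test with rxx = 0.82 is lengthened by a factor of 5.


r_new = (n * rxx) / (1 + (n-1) * rxx)
r_new = (5 * 0.82) / (1 + 4 * 0.82)
r_new = 4.1 / 4.28
r_new = 0.9579

0.9579


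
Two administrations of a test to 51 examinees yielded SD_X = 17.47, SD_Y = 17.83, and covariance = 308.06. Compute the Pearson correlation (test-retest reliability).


r = cov(X,Y) / (SD_X * SD_Y)
r = 308.06 / (17.47 * 17.83)
r = 308.06 / 311.4901
r = 0.989

0.989


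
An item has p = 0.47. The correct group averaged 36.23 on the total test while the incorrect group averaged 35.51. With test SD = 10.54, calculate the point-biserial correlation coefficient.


q = 1 - p = 0.53
rpb = ((M1 - M0) / SD) * sqrt(p * q)
rpb = ((36.23 - 35.51) / 10.54) * sqrt(0.47 * 0.53)
rpb = 0.0341

0.0341


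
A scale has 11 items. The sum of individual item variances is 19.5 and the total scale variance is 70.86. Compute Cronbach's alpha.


alpha = (k/(k-1)) * (1 - sum(si^2)/s_total^2)
= (11/10) * (1 - 19.5/70.86)
alpha = 0.7973

0.7973


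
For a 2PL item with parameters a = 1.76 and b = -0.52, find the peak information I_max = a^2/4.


For 2PL, max info at theta = b = -0.52
I_max = a^2 / 4 = 1.76^2 / 4
= 3.0976 / 4
I_max = 0.7744

0.7744


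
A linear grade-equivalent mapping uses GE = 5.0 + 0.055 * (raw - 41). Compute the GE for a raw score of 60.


raw - median = 60 - 41 = 19
slope * diff = 0.055 * 19 = 1.045
GE = 5.0 + 1.045
GE = 6.045

6.045


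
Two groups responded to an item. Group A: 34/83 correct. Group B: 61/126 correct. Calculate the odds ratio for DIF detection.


Odds_A = 34/49 = 0.6939
Odds_B = 61/65 = 0.9385
OR = Odds_A / Odds_B = 0.6939 / 0.9385
Exactly, OR = (34 * 65) / (49 * 61) = 2210 / 2989
OR = 0.7394

0.7394


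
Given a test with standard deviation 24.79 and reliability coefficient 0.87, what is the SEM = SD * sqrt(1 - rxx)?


SEM = SD * sqrt(1 - rxx)
SEM = 24.79 * sqrt(1 - 0.87)
SEM = 24.79 * sqrt(0.13) = 24.79 * 0.360555
SEM = 8.9382

8.9382


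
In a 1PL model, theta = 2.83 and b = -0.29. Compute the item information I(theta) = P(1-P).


P = 1/(1+exp(-(2.83--0.29))) = 0.9577
I = P*(1-P) = 0.9577 * 0.0423
I = 0.0405

0.0405


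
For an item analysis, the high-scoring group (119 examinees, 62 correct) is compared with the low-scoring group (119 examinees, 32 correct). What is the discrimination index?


p_upper = 62/119 = 0.521
p_lower = 32/119 = 0.2689
D = 0.521 - 0.2689 = 0.2521

0.2521


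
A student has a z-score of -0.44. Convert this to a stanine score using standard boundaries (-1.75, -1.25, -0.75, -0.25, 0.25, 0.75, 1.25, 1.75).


Stanine boundaries: [-1.75, -1.25, -0.75, -0.25, 0.25, 0.75, 1.25, 1.75]
z = -0.44
Check each boundary:
  z >= -1.75 -> could be stanine 2
  z >= -1.25 -> could be stanine 3
  z >= -0.75 -> could be stanine 4
  z < -0.25
  z < 0.25
  z < 0.75
  z < 1.25
  z < 1.75
Highest qualifying boundary gives stanine = 4

4


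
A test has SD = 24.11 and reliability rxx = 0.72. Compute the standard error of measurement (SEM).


SEM = SD * sqrt(1 - rxx)
SEM = 24.11 * sqrt(1 - 0.72)
SEM = 24.11 * sqrt(0.28) = 24.11 * 0.52915
SEM = 12.7578

12.7578


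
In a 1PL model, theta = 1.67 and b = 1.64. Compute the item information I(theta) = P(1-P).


P = 1/(1+exp(-(1.67-1.64))) = 0.5075
I = P*(1-P) = 0.5075 * 0.4925
I = 0.2499

0.2499


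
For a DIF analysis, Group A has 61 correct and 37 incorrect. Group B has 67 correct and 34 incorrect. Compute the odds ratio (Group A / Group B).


Odds_A = 61/37 = 1.6486
Odds_B = 67/34 = 1.9706
OR = Odds_A / Odds_B = 1.6486 / 1.9706
Exactly, OR = (61 * 34) / (37 * 67) = 2074 / 2479
OR = 0.8366

0.8366


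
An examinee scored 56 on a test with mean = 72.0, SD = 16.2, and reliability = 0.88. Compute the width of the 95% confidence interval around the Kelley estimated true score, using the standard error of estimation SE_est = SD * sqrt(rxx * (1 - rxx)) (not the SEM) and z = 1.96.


True score estimate = 0.88*56 + 0.12*72.0 = 57.92
SE_est = SD * sqrt(rxx * (1 - rxx)) = 16.2 * sqrt(0.88 * 0.12) = 16.2 * sqrt(0.1056) = 5.264377
CI = T_est +/- z * SE_est, so width = 2 * z * SE_est = 2 * 1.96 * 5.264377
Width = 20.6364

20.6364


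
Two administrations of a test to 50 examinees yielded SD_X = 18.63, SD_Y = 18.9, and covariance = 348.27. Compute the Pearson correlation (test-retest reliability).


r = cov(X,Y) / (SD_X * SD_Y)
r = 348.27 / (18.63 * 18.9)
r = 348.27 / 352.107
r = 0.9891

0.9891


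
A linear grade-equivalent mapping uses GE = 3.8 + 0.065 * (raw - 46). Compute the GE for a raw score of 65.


raw - median = 65 - 46 = 19
slope * diff = 0.065 * 19 = 1.235
GE = 3.8 + 1.235
GE = 5.035

5.035


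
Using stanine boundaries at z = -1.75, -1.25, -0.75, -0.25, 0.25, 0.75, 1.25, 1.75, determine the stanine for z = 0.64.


Stanine boundaries: [-1.75, -1.25, -0.75, -0.25, 0.25, 0.75, 1.25, 1.75]
z = 0.64
Check each boundary:
  z >= -1.75 -> could be stanine 2
  z >= -1.25 -> could be stanine 3
  z >= -0.75 -> could be stanine 4
  z >= -0.25 -> could be stanine 5
  z >= 0.25 -> could be stanine 6
  z < 0.75
  z < 1.25
  z < 1.75
Highest qualifying boundary gives stanine = 6

6


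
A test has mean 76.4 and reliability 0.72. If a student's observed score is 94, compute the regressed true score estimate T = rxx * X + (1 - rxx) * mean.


T_est = rxx * X + (1 - rxx) * mean
T_est = 0.72 * 94 + 0.28 * 76.4
T_est = 67.68 + 21.392
T_est = 89.072

89.072


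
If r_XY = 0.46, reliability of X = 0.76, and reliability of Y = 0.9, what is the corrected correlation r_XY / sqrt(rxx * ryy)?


r_corrected = rxy / sqrt(rxx * ryy)
= 0.46 / sqrt(0.76 * 0.9)
= 0.46 / sqrt(0.684)
= 0.46 / 0.827043
r_corrected = 0.5562

0.5562


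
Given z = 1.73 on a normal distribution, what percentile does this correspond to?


CDF(z) = 0.5 * (1 + erf(z/sqrt(2)))
erf(1.2233) = 0.9164
CDF = 0.9582
Percentile rank = 0.9582 * 100 = 95.82

95.82


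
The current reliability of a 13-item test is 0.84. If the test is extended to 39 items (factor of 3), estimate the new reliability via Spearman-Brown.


r_new = (n * rxx) / (1 + (n-1) * rxx)
r_new = (3 * 0.84) / (1 + 2 * 0.84)
r_new = 2.52 / 2.68
r_new = 0.9403

0.9403


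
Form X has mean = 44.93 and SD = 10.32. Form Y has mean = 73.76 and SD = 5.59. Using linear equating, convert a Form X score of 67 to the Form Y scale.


slope = SD_Y / SD_X = 5.59 / 10.32 ~ 0.5417
intercept = mean_Y - slope * mean_X = 73.76 - (5.59 / 10.32) * 44.93 ~ 49.4229
Y = slope * X + intercept. To avoid rounding drift from the rounded slope/intercept, evaluate the equivalent form Y = mean_Y + SD_Y * (X - mean_X) / SD_X at full precision:
Y = 73.76 + 5.59 * (67 - 44.93) / 10.32
Y = 73.76 + 5.59 * 22.07 / 10.32
Y = 73.76 + 123.3713 / 10.32
Y = 73.76 + 11.9546
Y = 85.7146

85.7146


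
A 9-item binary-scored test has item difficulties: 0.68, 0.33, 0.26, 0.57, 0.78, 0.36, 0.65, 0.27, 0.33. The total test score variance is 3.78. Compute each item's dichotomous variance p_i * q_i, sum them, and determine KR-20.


For each item, compute p_i * q_i:
  Item 1: 0.68 * 0.32 = 0.2176
  Item 2: 0.33 * 0.67 = 0.2211
  Item 3: 0.26 * 0.74 = 0.1924
  Item 4: 0.57 * 0.43 = 0.2451
  Item 5: 0.78 * 0.22 = 0.1716
  Item 6: 0.36 * 0.64 = 0.2304
  Item 7: 0.65 * 0.35 = 0.2275
  Item 8: 0.27 * 0.73 = 0.1971
  Item 9: 0.33 * 0.67 = 0.2211
Sum(p_i * q_i) = 0.2176 + 0.2211 + 0.1924 + 0.2451 + 0.1716 + 0.2304 + 0.2275 + 0.1971 + 0.2211 = 1.9239
KR-20 = (k/(k-1)) * (1 - Sum(p_i*q_i) / Var_total)
= (9/8) * (1 - 1.9239/3.78)
= 1.125 * 0.491
KR-20 = 0.5524

0.5524


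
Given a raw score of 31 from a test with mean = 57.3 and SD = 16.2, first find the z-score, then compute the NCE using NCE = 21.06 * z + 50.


z = (X - mean) / SD = (31 - 57.3) / 16.2
z = -26.3 / 16.2
z = -1.6235
NCE = NCE = 21.06z + 50
Carry z at full precision (z = -26.3 / 16.2) into the conversion:
NCE = 21.06 * (-26.3 / 16.2) + 50 = -553.878 / 16.2 + 50
NCE = -34.19 + 50
NCE = 15.81

15.81


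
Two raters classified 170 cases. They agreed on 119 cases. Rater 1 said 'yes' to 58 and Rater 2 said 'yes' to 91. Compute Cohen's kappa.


P_o = 119/170 = 0.7
P_e = (58*91 + 112*79) / 28900 = 0.488789
kappa = (P_o - P_e) / (1 - P_e)
kappa = (0.7 - 0.488789) / (1 - 0.488789)
kappa = 0.4132

0.4132


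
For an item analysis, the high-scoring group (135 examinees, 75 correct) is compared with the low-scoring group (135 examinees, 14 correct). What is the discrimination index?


p_upper = 75/135 = 0.5556
p_lower = 14/135 = 0.1037
D = 0.5556 - 0.1037 = 0.4519

0.4519


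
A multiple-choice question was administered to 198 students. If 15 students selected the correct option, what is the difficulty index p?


Item difficulty p = number correct / total examinees
p = 15 / 198
p = 0.0758

0.0758


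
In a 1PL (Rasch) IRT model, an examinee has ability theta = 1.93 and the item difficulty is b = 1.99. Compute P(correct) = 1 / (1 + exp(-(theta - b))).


theta - b = 1.93 - 1.99 = -0.06
exp(-(theta - b)) = exp(0.06) = 1.0618
P = 1 / (1 + 1.0618)
P = 0.485

0.485


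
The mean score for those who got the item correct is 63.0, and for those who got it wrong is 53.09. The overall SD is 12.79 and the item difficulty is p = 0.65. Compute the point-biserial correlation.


q = 1 - p = 0.35
rpb = ((M1 - M0) / SD) * sqrt(p * q)
rpb = ((63.0 - 53.09) / 12.79) * sqrt(0.65 * 0.35)
rpb = 0.3696

0.3696


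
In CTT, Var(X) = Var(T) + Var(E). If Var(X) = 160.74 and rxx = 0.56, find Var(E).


var_true = rxx * var_obs = 0.56 * 160.74 = 90.0144
var_error = var_obs - var_true
var_error = 160.74 - 90.0144
var_error = 70.7256

70.7256


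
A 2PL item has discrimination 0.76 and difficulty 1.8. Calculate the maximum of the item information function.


For 2PL, max info at theta = b = 1.8
I_max = a^2 / 4 = 0.76^2 / 4
= 0.5776 / 4
I_max = 0.1444

0.1444


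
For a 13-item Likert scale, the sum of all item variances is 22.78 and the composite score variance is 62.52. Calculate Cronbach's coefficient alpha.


alpha = (k/(k-1)) * (1 - sum(si^2)/s_total^2)
= (13/12) * (1 - 22.78/62.52)
alpha = 0.6886

0.6886


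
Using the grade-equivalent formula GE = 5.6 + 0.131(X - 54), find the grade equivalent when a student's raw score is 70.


raw - median = 70 - 54 = 16
slope * diff = 0.131 * 16 = 2.096
GE = 5.6 + 2.096
GE = 7.696

7.696


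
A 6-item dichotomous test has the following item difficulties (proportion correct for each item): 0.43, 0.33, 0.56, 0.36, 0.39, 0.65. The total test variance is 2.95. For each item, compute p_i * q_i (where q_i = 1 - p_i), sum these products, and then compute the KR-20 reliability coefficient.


For each item, compute p_i * q_i:
  Item 1: 0.43 * 0.57 = 0.2451
  Item 2: 0.33 * 0.67 = 0.2211
  Item 3: 0.56 * 0.44 = 0.2464
  Item 4: 0.36 * 0.64 = 0.2304
  Item 5: 0.39 * 0.61 = 0.2379
  Item 6: 0.65 * 0.35 = 0.2275
Sum(p_i * q_i) = 0.2451 + 0.2211 + 0.2464 + 0.2304 + 0.2379 + 0.2275 = 1.4084
KR-20 = (k/(k-1)) * (1 - Sum(p_i*q_i) / Var_total)
= (6/5) * (1 - 1.4084/2.95)
= 1.2 * 0.5226
KR-20 = 0.6271

0.6271


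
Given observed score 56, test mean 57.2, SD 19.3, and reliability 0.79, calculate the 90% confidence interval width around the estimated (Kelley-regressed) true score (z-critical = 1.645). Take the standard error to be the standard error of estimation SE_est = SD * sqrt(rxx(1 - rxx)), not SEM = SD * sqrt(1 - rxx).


True score estimate = 0.79*56 + 0.21*57.2 = 56.252
SE_est = SD * sqrt(rxx * (1 - rxx)) = 19.3 * sqrt(0.79 * 0.21) = 19.3 * sqrt(0.1659) = 7.861049
CI = T_est +/- z * SE_est, so width = 2 * z * SE_est = 2 * 1.645 * 7.861049
Width = 25.8629

25.8629


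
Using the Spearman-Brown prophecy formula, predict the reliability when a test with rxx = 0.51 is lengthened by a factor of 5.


r_new = (n * rxx) / (1 + (n-1) * rxx)
r_new = (5 * 0.51) / (1 + 4 * 0.51)
r_new = 2.55 / 3.04
r_new = 0.8388

0.8388


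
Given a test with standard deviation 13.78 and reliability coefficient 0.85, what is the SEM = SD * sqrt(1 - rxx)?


SEM = SD * sqrt(1 - rxx)
SEM = 13.78 * sqrt(1 - 0.85)
SEM = 13.78 * sqrt(0.15) = 13.78 * 0.387298
SEM = 5.337

5.337


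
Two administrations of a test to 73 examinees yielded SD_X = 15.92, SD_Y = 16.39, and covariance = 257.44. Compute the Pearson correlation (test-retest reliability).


r = cov(X,Y) / (SD_X * SD_Y)
r = 257.44 / (15.92 * 16.39)
r = 257.44 / 260.9288
r = 0.9866

0.9866


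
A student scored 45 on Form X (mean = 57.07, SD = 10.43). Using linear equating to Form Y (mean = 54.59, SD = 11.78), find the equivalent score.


slope = SD_Y / SD_X = 11.78 / 10.43 ~ 1.1294
intercept = mean_Y - slope * mean_X = 54.59 - (11.78 / 10.43) * 57.07 ~ -9.8668
Y = slope * X + intercept. To avoid rounding drift from the rounded slope/intercept, evaluate the equivalent form Y = mean_Y + SD_Y * (X - mean_X) / SD_X at full precision:
Y = 54.59 + 11.78 * (45 - 57.07) / 10.43
Y = 54.59 - 11.78 * 12.07 / 10.43
Y = 54.59 - 142.1846 / 10.43
Y = 54.59 - 13.6323
Y = 40.9577

40.9577


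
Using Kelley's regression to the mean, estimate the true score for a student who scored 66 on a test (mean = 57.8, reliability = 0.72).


T_est = rxx * X + (1 - rxx) * mean
T_est = 0.72 * 66 + 0.28 * 57.8
T_est = 47.52 + 16.184
T_est = 63.704

63.704


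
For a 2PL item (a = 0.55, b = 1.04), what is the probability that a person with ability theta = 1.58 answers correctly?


a*(theta - b) = 0.55 * (1.58 - 1.04) = 0.297
exp(-0.297) = 0.743
P = 1 / (1 + 0.743)
P = 0.5737

0.5737


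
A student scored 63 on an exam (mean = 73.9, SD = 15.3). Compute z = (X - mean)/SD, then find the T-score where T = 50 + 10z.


z = (X - mean) / SD = (63 - 73.9) / 15.3
z = -10.9 / 15.3
z = -0.7124
T-score = T = 50 + 10z
Carry z at full precision (z = -10.9 / 15.3) into the conversion:
T-score = 50 + 10 * (-10.9 / 15.3) = 50 + -109 / 15.3
T-score = 50 + -7.1242
T-score = 42.8758

42.8758


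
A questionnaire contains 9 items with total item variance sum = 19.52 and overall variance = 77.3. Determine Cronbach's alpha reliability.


alpha = (k/(k-1)) * (1 - sum(si^2)/s_total^2)
= (9/8) * (1 - 19.52/77.3)
alpha = 0.8409

0.8409


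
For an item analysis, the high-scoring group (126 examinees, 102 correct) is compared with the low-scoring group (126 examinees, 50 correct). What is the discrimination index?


p_upper = 102/126 = 0.8095
p_lower = 50/126 = 0.3968
D = 0.8095 - 0.3968 = 0.4127

0.4127


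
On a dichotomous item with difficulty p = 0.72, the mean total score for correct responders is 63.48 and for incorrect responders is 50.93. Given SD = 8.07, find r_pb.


q = 1 - p = 0.28
rpb = ((M1 - M0) / SD) * sqrt(p * q)
rpb = ((63.48 - 50.93) / 8.07) * sqrt(0.72 * 0.28)
rpb = 0.6983

0.6983


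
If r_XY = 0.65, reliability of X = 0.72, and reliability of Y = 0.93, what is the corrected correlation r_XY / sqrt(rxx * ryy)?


r_corrected = rxy / sqrt(rxx * ryy)
= 0.65 / sqrt(0.72 * 0.93)
= 0.65 / sqrt(0.6696)
= 0.65 / 0.818291
r_corrected = 0.7943

0.7943


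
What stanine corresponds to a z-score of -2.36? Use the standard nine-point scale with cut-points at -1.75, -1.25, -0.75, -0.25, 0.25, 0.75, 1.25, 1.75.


Stanine boundaries: [-1.75, -1.25, -0.75, -0.25, 0.25, 0.75, 1.25, 1.75]
z = -2.36
Check each boundary:
  z < -1.75
  z < -1.25
  z < -0.75
  z < -0.25
  z < 0.25
  z < 0.75
  z < 1.25
  z < 1.75
Highest qualifying boundary gives stanine = 1

1


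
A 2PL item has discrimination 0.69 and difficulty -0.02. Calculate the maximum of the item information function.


For 2PL, max info at theta = b = -0.02
I_max = a^2 / 4 = 0.69^2 / 4
= 0.4761 / 4
I_max = 0.119

0.119


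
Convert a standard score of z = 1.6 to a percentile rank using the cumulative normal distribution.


CDF(z) = 0.5 * (1 + erf(z/sqrt(2)))
erf(1.1314) = 0.8904
CDF = 0.9452
Percentile rank = 0.9452 * 100 = 94.52

94.52


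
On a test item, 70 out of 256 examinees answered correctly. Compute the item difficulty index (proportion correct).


Item difficulty p = number correct / total examinees
p = 70 / 256
p = 0.2734

0.2734


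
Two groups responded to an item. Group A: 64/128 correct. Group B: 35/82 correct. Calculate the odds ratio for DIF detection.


Odds_A = 64/64 = 1.0
Odds_B = 35/47 = 0.7447
OR = Odds_A / Odds_B = 1.0 / 0.7447
Exactly, OR = (64 * 47) / (64 * 35) = 3008 / 2240
OR = 1.3429

1.3429


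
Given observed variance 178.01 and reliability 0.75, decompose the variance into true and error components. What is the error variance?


var_true = rxx * var_obs = 0.75 * 178.01 = 133.5075
var_error = var_obs - var_true
var_error = 178.01 - 133.5075
var_error = 44.5025

44.5025


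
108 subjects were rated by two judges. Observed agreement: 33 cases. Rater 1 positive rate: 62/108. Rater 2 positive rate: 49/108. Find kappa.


P_o = 33/108 = 0.305556
P_e = (62*49 + 46*59) / 11664 = 0.493141
kappa = (P_o - P_e) / (1 - P_e)
kappa = (0.305556 - 0.493141) / (1 - 0.493141)
kappa = -0.3701

-0.3701


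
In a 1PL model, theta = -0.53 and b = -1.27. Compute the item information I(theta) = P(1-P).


P = 1/(1+exp(-(-0.53--1.27))) = 0.677
I = P*(1-P) = 0.677 * 0.323
I = 0.2187

0.2187


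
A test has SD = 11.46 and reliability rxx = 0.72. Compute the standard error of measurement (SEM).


SEM = SD * sqrt(1 - rxx)
SEM = 11.46 * sqrt(1 - 0.72)
SEM = 11.46 * sqrt(0.28) = 11.46 * 0.52915
SEM = 6.0641

6.0641


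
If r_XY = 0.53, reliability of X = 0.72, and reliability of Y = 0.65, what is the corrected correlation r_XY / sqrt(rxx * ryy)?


r_corrected = rxy / sqrt(rxx * ryy)
= 0.53 / sqrt(0.72 * 0.65)
= 0.53 / sqrt(0.468)
= 0.53 / 0.684105
r_corrected = 0.7747

0.7747


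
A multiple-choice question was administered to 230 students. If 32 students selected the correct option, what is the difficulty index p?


Item difficulty p = number correct / total examinees
p = 32 / 230
p = 0.1391

0.1391


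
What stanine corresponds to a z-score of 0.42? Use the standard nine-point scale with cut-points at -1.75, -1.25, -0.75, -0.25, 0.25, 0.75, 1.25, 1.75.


Stanine boundaries: [-1.75, -1.25, -0.75, -0.25, 0.25, 0.75, 1.25, 1.75]
z = 0.42
Check each boundary:
  z >= -1.75 -> could be stanine 2
  z >= -1.25 -> could be stanine 3
  z >= -0.75 -> could be stanine 4
  z >= -0.25 -> could be stanine 5
  z >= 0.25 -> could be stanine 6
  z < 0.75
  z < 1.25
  z < 1.75
Highest qualifying boundary gives stanine = 6

6


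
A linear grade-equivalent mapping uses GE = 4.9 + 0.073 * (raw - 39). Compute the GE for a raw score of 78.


raw - median = 78 - 39 = 39
slope * diff = 0.073 * 39 = 2.847
GE = 4.9 + 2.847
GE = 7.747

7.747


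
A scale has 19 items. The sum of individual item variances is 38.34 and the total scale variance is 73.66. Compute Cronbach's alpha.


alpha = (k/(k-1)) * (1 - sum(si^2)/s_total^2)
= (19/18) * (1 - 38.34/73.66)
alpha = 0.5061

0.5061


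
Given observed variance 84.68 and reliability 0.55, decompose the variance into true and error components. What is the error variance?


var_true = rxx * var_obs = 0.55 * 84.68 = 46.574
var_error = var_obs - var_true
var_error = 84.68 - 46.574
var_error = 38.106

38.106


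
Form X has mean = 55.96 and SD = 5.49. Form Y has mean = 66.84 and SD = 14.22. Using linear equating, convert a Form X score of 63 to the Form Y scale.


slope = SD_Y / SD_X = 14.22 / 5.49 ~ 2.5902
intercept = mean_Y - slope * mean_X = 66.84 - (14.22 / 5.49) * 55.96 ~ -78.1056
Y = slope * X + intercept. To avoid rounding drift from the rounded slope/intercept, evaluate the equivalent form Y = mean_Y + SD_Y * (X - mean_X) / SD_X at full precision:
Y = 66.84 + 14.22 * (63 - 55.96) / 5.49
Y = 66.84 + 14.22 * 7.04 / 5.49
Y = 66.84 + 100.1088 / 5.49
Y = 66.84 + 18.2348
Y = 85.0748

85.0748


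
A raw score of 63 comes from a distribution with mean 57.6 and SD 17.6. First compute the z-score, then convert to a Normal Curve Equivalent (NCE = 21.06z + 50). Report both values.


z = (X - mean) / SD = (63 - 57.6) / 17.6
z = 5.4 / 17.6
z = 0.3068
NCE = NCE = 21.06z + 50
Carry z at full precision (z = 5.4 / 17.6) into the conversion:
NCE = 21.06 * (5.4 / 17.6) + 50 = 113.724 / 17.6 + 50
NCE = 6.4616 + 50
NCE = 56.4616

56.4616


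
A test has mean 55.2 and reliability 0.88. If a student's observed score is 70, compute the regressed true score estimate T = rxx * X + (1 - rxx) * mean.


T_est = rxx * X + (1 - rxx) * mean
T_est = 0.88 * 70 + 0.12 * 55.2
T_est = 61.6 + 6.624
T_est = 68.224

68.224


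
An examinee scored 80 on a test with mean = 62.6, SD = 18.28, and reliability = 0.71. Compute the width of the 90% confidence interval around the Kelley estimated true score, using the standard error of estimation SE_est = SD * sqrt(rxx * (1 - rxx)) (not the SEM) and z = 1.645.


True score estimate = 0.71*80 + 0.29*62.6 = 74.954
SE_est = SD * sqrt(rxx * (1 - rxx)) = 18.28 * sqrt(0.71 * 0.29) = 18.28 * sqrt(0.2059) = 8.29477
CI = T_est +/- z * SE_est, so width = 2 * z * SE_est = 2 * 1.645 * 8.29477
Width = 27.2898

27.2898
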